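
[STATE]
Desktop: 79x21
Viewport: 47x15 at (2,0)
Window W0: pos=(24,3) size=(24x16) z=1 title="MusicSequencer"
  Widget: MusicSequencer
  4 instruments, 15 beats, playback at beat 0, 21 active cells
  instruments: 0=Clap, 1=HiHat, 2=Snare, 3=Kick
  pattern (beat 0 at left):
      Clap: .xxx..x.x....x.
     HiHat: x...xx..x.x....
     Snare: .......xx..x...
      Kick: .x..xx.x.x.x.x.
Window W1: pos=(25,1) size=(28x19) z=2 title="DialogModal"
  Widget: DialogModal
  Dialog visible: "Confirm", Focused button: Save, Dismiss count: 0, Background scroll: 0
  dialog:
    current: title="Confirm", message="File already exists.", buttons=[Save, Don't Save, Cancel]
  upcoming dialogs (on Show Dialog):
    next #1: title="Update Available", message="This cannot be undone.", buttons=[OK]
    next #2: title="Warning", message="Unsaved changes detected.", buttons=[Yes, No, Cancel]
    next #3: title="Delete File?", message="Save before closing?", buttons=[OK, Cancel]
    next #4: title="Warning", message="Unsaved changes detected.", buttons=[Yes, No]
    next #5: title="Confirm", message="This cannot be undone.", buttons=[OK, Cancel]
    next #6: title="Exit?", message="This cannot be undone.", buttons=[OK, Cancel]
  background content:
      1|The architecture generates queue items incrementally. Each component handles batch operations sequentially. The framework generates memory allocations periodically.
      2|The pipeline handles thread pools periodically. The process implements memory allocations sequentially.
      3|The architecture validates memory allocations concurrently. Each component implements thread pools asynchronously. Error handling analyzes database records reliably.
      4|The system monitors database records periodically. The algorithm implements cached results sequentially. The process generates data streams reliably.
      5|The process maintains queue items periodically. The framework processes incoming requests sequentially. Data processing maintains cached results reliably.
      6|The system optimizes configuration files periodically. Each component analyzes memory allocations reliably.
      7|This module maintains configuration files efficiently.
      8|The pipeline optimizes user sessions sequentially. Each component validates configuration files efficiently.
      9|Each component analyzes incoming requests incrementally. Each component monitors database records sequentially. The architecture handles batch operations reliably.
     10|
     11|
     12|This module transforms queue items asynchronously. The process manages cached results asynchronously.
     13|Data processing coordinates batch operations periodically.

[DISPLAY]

                                               
                       ┏━━━━━━━━━━━━━━━━━━━━━━━
                       ┃ DialogModal           
                      ┏┠───────────────────────
                      ┃┃The architecture genera
                      ┠┃The pipeline handles th
                      ┃┃The architecture valida
                      ┃┃The system monitors dat
                      ┃┃The process maintains q
                      ┃┃Th┌────────────────────
                      ┃┃Th│      Confirm       
                      ┃┃Th│File already exists.
                      ┃┃Ea│[Save]  Don't Save  
                      ┃┃  └────────────────────
                      ┃┃                       


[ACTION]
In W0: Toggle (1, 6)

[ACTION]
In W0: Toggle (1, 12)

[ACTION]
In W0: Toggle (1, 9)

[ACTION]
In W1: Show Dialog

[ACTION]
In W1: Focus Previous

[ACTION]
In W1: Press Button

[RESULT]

                                               
                       ┏━━━━━━━━━━━━━━━━━━━━━━━
                       ┃ DialogModal           
                      ┏┠───────────────────────
                      ┃┃The architecture genera
                      ┠┃The pipeline handles th
                      ┃┃The architecture valida
                      ┃┃The system monitors dat
                      ┃┃The process maintains q
                      ┃┃The system optimizes co
                      ┃┃This module maintains c
                      ┃┃The pipeline optimizes 
                      ┃┃Each component analyzes
                      ┃┃                       
                      ┃┃                       


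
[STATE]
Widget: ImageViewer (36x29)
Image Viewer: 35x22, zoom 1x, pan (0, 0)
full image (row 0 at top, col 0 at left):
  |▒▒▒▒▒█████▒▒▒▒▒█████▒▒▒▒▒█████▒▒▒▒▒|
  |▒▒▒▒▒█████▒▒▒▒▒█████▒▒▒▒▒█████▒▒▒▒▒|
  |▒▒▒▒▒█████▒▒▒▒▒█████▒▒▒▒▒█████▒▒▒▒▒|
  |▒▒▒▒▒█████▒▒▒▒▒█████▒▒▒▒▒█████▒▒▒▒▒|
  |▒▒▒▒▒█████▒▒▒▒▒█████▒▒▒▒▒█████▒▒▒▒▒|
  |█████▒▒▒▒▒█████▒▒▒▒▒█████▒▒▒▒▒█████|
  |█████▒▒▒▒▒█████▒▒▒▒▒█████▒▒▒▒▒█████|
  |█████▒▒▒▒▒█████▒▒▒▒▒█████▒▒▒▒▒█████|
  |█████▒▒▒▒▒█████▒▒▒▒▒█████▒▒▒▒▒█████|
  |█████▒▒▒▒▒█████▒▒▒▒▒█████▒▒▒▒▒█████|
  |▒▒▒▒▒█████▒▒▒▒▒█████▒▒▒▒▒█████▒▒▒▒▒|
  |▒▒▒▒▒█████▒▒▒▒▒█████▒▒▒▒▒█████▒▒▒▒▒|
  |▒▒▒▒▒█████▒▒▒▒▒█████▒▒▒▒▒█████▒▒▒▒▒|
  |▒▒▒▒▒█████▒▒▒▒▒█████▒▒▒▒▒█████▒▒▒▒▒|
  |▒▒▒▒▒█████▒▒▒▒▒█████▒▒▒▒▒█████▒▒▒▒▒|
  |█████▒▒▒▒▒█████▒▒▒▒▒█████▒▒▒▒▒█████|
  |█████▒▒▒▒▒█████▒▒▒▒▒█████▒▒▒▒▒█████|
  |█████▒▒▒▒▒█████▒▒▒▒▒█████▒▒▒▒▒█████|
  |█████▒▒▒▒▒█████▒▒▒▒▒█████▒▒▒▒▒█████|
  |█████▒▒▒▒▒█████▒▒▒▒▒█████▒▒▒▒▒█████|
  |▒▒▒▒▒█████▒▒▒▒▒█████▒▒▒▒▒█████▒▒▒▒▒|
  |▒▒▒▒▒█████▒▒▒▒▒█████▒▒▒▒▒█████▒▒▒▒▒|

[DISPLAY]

▒▒▒▒▒█████▒▒▒▒▒█████▒▒▒▒▒█████▒▒▒▒▒ 
▒▒▒▒▒█████▒▒▒▒▒█████▒▒▒▒▒█████▒▒▒▒▒ 
▒▒▒▒▒█████▒▒▒▒▒█████▒▒▒▒▒█████▒▒▒▒▒ 
▒▒▒▒▒█████▒▒▒▒▒█████▒▒▒▒▒█████▒▒▒▒▒ 
▒▒▒▒▒█████▒▒▒▒▒█████▒▒▒▒▒█████▒▒▒▒▒ 
█████▒▒▒▒▒█████▒▒▒▒▒█████▒▒▒▒▒█████ 
█████▒▒▒▒▒█████▒▒▒▒▒█████▒▒▒▒▒█████ 
█████▒▒▒▒▒█████▒▒▒▒▒█████▒▒▒▒▒█████ 
█████▒▒▒▒▒█████▒▒▒▒▒█████▒▒▒▒▒█████ 
█████▒▒▒▒▒█████▒▒▒▒▒█████▒▒▒▒▒█████ 
▒▒▒▒▒█████▒▒▒▒▒█████▒▒▒▒▒█████▒▒▒▒▒ 
▒▒▒▒▒█████▒▒▒▒▒█████▒▒▒▒▒█████▒▒▒▒▒ 
▒▒▒▒▒█████▒▒▒▒▒█████▒▒▒▒▒█████▒▒▒▒▒ 
▒▒▒▒▒█████▒▒▒▒▒█████▒▒▒▒▒█████▒▒▒▒▒ 
▒▒▒▒▒█████▒▒▒▒▒█████▒▒▒▒▒█████▒▒▒▒▒ 
█████▒▒▒▒▒█████▒▒▒▒▒█████▒▒▒▒▒█████ 
█████▒▒▒▒▒█████▒▒▒▒▒█████▒▒▒▒▒█████ 
█████▒▒▒▒▒█████▒▒▒▒▒█████▒▒▒▒▒█████ 
█████▒▒▒▒▒█████▒▒▒▒▒█████▒▒▒▒▒█████ 
█████▒▒▒▒▒█████▒▒▒▒▒█████▒▒▒▒▒█████ 
▒▒▒▒▒█████▒▒▒▒▒█████▒▒▒▒▒█████▒▒▒▒▒ 
▒▒▒▒▒█████▒▒▒▒▒█████▒▒▒▒▒█████▒▒▒▒▒ 
                                    
                                    
                                    
                                    
                                    
                                    
                                    


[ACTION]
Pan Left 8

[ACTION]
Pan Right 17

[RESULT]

███▒▒▒▒▒█████▒▒▒▒▒                  
███▒▒▒▒▒█████▒▒▒▒▒                  
███▒▒▒▒▒█████▒▒▒▒▒                  
███▒▒▒▒▒█████▒▒▒▒▒                  
███▒▒▒▒▒█████▒▒▒▒▒                  
▒▒▒█████▒▒▒▒▒█████                  
▒▒▒█████▒▒▒▒▒█████                  
▒▒▒█████▒▒▒▒▒█████                  
▒▒▒█████▒▒▒▒▒█████                  
▒▒▒█████▒▒▒▒▒█████                  
███▒▒▒▒▒█████▒▒▒▒▒                  
███▒▒▒▒▒█████▒▒▒▒▒                  
███▒▒▒▒▒█████▒▒▒▒▒                  
███▒▒▒▒▒█████▒▒▒▒▒                  
███▒▒▒▒▒█████▒▒▒▒▒                  
▒▒▒█████▒▒▒▒▒█████                  
▒▒▒█████▒▒▒▒▒█████                  
▒▒▒█████▒▒▒▒▒█████                  
▒▒▒█████▒▒▒▒▒█████                  
▒▒▒█████▒▒▒▒▒█████                  
███▒▒▒▒▒█████▒▒▒▒▒                  
███▒▒▒▒▒█████▒▒▒▒▒                  
                                    
                                    
                                    
                                    
                                    
                                    
                                    


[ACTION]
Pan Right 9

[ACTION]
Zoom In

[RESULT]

▒▒▒▒██████████▒▒▒▒▒▒▒▒▒▒██████████▒▒
▒▒▒▒██████████▒▒▒▒▒▒▒▒▒▒██████████▒▒
▒▒▒▒██████████▒▒▒▒▒▒▒▒▒▒██████████▒▒
▒▒▒▒██████████▒▒▒▒▒▒▒▒▒▒██████████▒▒
▒▒▒▒██████████▒▒▒▒▒▒▒▒▒▒██████████▒▒
▒▒▒▒██████████▒▒▒▒▒▒▒▒▒▒██████████▒▒
▒▒▒▒██████████▒▒▒▒▒▒▒▒▒▒██████████▒▒
▒▒▒▒██████████▒▒▒▒▒▒▒▒▒▒██████████▒▒
▒▒▒▒██████████▒▒▒▒▒▒▒▒▒▒██████████▒▒
▒▒▒▒██████████▒▒▒▒▒▒▒▒▒▒██████████▒▒
████▒▒▒▒▒▒▒▒▒▒██████████▒▒▒▒▒▒▒▒▒▒██
████▒▒▒▒▒▒▒▒▒▒██████████▒▒▒▒▒▒▒▒▒▒██
████▒▒▒▒▒▒▒▒▒▒██████████▒▒▒▒▒▒▒▒▒▒██
████▒▒▒▒▒▒▒▒▒▒██████████▒▒▒▒▒▒▒▒▒▒██
████▒▒▒▒▒▒▒▒▒▒██████████▒▒▒▒▒▒▒▒▒▒██
████▒▒▒▒▒▒▒▒▒▒██████████▒▒▒▒▒▒▒▒▒▒██
████▒▒▒▒▒▒▒▒▒▒██████████▒▒▒▒▒▒▒▒▒▒██
████▒▒▒▒▒▒▒▒▒▒██████████▒▒▒▒▒▒▒▒▒▒██
████▒▒▒▒▒▒▒▒▒▒██████████▒▒▒▒▒▒▒▒▒▒██
████▒▒▒▒▒▒▒▒▒▒██████████▒▒▒▒▒▒▒▒▒▒██
▒▒▒▒██████████▒▒▒▒▒▒▒▒▒▒██████████▒▒
▒▒▒▒██████████▒▒▒▒▒▒▒▒▒▒██████████▒▒
▒▒▒▒██████████▒▒▒▒▒▒▒▒▒▒██████████▒▒
▒▒▒▒██████████▒▒▒▒▒▒▒▒▒▒██████████▒▒
▒▒▒▒██████████▒▒▒▒▒▒▒▒▒▒██████████▒▒
▒▒▒▒██████████▒▒▒▒▒▒▒▒▒▒██████████▒▒
▒▒▒▒██████████▒▒▒▒▒▒▒▒▒▒██████████▒▒
▒▒▒▒██████████▒▒▒▒▒▒▒▒▒▒██████████▒▒
▒▒▒▒██████████▒▒▒▒▒▒▒▒▒▒██████████▒▒


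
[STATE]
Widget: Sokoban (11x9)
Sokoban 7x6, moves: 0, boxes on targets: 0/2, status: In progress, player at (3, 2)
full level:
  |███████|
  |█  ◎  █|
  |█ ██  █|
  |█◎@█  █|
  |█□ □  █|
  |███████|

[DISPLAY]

███████    
█  ◎  █    
█ ██  █    
█◎@█  █    
█□ □  █    
███████    
Moves: 0  0
           
           


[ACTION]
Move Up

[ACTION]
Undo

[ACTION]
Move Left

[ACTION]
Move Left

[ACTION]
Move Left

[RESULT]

███████    
█  ◎  █    
█ ██  █    
█+ █  █    
█□ □  █    
███████    
Moves: 1  0
           
           


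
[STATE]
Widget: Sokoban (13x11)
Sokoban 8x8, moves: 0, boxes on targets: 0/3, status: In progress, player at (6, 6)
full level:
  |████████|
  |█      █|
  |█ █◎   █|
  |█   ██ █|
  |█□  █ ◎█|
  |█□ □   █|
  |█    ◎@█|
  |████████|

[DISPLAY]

████████     
█      █     
█ █◎   █     
█   ██ █     
█□  █ ◎█     
█□ □   █     
█    ◎@█     
████████     
Moves: 0  0/3
             
             


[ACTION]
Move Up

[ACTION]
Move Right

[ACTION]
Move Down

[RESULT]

████████     
█      █     
█ █◎   █     
█   ██ █     
█□  █ ◎█     
█□ □   █     
█    ◎@█     
████████     
Moves: 2  0/3
             
             


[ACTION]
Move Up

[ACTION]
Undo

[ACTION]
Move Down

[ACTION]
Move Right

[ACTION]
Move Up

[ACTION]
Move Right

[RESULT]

████████     
█      █     
█ █◎   █     
█   ██ █     
█□  █ ◎█     
█□ □  @█     
█    ◎ █     
████████     
Moves: 3  0/3
             
             


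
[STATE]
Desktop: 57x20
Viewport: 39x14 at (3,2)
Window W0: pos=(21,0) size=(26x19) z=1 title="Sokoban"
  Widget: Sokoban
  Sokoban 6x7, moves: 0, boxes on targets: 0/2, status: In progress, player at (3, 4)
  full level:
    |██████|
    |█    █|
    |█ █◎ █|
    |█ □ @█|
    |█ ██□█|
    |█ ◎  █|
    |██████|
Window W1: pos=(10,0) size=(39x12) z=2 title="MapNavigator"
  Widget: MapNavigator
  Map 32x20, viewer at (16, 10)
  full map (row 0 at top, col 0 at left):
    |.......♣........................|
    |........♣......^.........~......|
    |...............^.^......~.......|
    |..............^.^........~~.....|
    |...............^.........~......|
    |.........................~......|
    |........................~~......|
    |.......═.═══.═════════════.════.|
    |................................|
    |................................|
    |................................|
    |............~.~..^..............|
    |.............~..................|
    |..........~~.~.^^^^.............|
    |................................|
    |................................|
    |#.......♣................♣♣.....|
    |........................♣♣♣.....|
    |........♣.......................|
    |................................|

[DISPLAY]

       ┠───────────────────────────────
       ┃  ........................~~...
       ┃  .......═.═══.═════════════.══
       ┃  .............................
       ┃  .............................
       ┃  ................@............
       ┃  ............~.~..^...........
       ┃  .............~...............
       ┃  ..........~~.~.^^^^..........
       ┗━━━━━━━━━━━━━━━━━━━━━━━━━━━━━━━
                  ┃                    
                  ┃                    
                  ┃                    
                  ┃                    


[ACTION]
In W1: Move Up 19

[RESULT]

       ┠───────────────────────────────
       ┃                               
       ┃                               
       ┃                               
       ┃                               
       ┃  .......♣........@............
       ┃  ........♣......^.........~...
       ┃  ...............^.^......~....
       ┃  ..............^.^........~~..
       ┗━━━━━━━━━━━━━━━━━━━━━━━━━━━━━━━
                  ┃                    
                  ┃                    
                  ┃                    
                  ┃                    


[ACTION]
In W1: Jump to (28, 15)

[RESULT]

       ┠───────────────────────────────
       ┃..~.~..^..............         
       ┃...~..................         
       ┃~~.~.^^^^.............         
       ┃......................         
       ┃..................@...         
       ┃...............♣♣.....         
       ┃..............♣♣♣.....         
       ┃......................         
       ┗━━━━━━━━━━━━━━━━━━━━━━━━━━━━━━━
                  ┃                    
                  ┃                    
                  ┃                    
                  ┃                    


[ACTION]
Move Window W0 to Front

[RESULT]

       ┠──────────┠────────────────────
       ┃..~.~..^..┃██████              
       ┃...~......┃█    █              
       ┃~~.~.^^^^.┃█ █◎ █              
       ┃..........┃█ □ @█              
       ┃..........┃█ ██□█              
       ┃..........┃█ ◎  █              
       ┃..........┃██████              
       ┃..........┃Moves: 0  0/2       
       ┗━━━━━━━━━━┃                    
                  ┃                    
                  ┃                    
                  ┃                    
                  ┃                    


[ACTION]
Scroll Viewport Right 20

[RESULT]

───┠────────────────────────┨─┨        
^..┃██████                  ┃ ┃        
...┃█    █                  ┃ ┃        
^^.┃█ █◎ █                  ┃ ┃        
...┃█ □ @█                  ┃ ┃        
...┃█ ██□█                  ┃ ┃        
...┃█ ◎  █                  ┃ ┃        
...┃██████                  ┃ ┃        
...┃Moves: 0  0/2           ┃ ┃        
━━━┃                        ┃━┛        
   ┃                        ┃          
   ┃                        ┃          
   ┃                        ┃          
   ┃                        ┃          


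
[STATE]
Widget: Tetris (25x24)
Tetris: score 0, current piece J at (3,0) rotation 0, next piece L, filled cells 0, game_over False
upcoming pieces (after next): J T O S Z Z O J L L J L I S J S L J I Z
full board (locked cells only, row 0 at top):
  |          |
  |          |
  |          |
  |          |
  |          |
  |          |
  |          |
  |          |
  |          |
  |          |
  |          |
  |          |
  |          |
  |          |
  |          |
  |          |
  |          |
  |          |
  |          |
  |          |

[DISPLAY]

   █      │Next:         
   ███    │  ▒           
          │▒▒▒           
          │              
          │              
          │              
          │Score:        
          │0             
          │              
          │              
          │              
          │              
          │              
          │              
          │              
          │              
          │              
          │              
          │              
          │              
          │              
          │              
          │              
          │              


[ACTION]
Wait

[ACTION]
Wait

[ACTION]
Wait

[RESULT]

          │Next:         
          │  ▒           
          │▒▒▒           
   █      │              
   ███    │              
          │              
          │Score:        
          │0             
          │              
          │              
          │              
          │              
          │              
          │              
          │              
          │              
          │              
          │              
          │              
          │              
          │              
          │              
          │              
          │              


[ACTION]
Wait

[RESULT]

          │Next:         
          │  ▒           
          │▒▒▒           
          │              
   █      │              
   ███    │              
          │Score:        
          │0             
          │              
          │              
          │              
          │              
          │              
          │              
          │              
          │              
          │              
          │              
          │              
          │              
          │              
          │              
          │              
          │              


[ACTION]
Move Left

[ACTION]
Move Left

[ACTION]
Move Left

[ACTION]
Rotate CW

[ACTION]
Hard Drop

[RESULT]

     ▒    │Next:         
   ▒▒▒    │█             
          │███           
          │              
          │              
          │              
          │Score:        
          │0             
          │              
          │              
          │              
          │              
          │              
          │              
          │              
          │              
          │              
██        │              
█         │              
█         │              
          │              
          │              
          │              
          │              


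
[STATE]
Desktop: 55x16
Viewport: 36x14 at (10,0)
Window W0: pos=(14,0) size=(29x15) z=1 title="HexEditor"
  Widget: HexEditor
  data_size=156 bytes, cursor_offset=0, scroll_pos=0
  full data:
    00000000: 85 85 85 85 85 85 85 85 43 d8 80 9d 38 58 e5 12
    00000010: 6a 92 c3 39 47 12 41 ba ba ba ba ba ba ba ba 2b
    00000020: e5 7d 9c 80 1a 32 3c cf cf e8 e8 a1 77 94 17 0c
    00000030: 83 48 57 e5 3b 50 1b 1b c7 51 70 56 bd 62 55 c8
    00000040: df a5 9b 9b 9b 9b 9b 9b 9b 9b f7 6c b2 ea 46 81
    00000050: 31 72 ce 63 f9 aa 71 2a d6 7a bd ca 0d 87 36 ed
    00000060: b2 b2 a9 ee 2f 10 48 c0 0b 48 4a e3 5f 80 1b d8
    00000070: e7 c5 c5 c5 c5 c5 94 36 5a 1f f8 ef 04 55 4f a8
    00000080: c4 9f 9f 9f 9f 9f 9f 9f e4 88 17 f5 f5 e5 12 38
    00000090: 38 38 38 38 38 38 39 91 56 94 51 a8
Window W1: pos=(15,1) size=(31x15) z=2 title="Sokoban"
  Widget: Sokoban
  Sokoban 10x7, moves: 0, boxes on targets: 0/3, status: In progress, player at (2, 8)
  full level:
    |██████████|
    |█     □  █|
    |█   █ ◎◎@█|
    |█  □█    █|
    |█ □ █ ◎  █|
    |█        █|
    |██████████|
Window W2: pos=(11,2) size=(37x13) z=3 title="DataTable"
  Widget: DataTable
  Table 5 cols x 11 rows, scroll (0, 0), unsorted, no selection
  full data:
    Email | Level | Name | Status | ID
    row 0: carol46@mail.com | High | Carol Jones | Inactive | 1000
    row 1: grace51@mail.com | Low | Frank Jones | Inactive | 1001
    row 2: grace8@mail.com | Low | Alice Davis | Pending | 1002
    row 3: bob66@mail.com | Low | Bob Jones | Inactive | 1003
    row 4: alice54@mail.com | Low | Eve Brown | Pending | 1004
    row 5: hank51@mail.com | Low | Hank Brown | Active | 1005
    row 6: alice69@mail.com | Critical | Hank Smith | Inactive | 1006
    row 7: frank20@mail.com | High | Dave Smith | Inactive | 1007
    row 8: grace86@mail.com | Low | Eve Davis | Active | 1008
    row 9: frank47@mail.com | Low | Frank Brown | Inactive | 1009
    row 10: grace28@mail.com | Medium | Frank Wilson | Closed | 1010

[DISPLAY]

    ┏━━━━━━━━━━━━━━━━━━━━━━━━━━━┓   
    ┃┏━━━━━━━━━━━━━━━━━━━━━━━━━━━━━┓
 ┏━━━━━━━━━━━━━━━━━━━━━━━━━━━━━━━━━━
 ┃ DataTable                        
 ┠──────────────────────────────────
 ┃Email           │Level   │Name    
 ┃────────────────┼────────┼────────
 ┃carol46@mail.com│High    │Carol Jo
 ┃grace51@mail.com│Low     │Frank Jo
 ┃grace8@mail.com │Low     │Alice Da
 ┃bob66@mail.com  │Low     │Bob Jone
 ┃alice54@mail.com│Low     │Eve Brow
 ┃hank51@mail.com │Low     │Hank Bro
 ┃alice69@mail.com│Critical│Hank Smi


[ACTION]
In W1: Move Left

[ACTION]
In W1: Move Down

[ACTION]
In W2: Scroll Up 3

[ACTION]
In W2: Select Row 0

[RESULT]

    ┏━━━━━━━━━━━━━━━━━━━━━━━━━━━┓   
    ┃┏━━━━━━━━━━━━━━━━━━━━━━━━━━━━━┓
 ┏━━━━━━━━━━━━━━━━━━━━━━━━━━━━━━━━━━
 ┃ DataTable                        
 ┠──────────────────────────────────
 ┃Email           │Level   │Name    
 ┃────────────────┼────────┼────────
 ┃>arol46@mail.com│High    │Carol Jo
 ┃grace51@mail.com│Low     │Frank Jo
 ┃grace8@mail.com │Low     │Alice Da
 ┃bob66@mail.com  │Low     │Bob Jone
 ┃alice54@mail.com│Low     │Eve Brow
 ┃hank51@mail.com │Low     │Hank Bro
 ┃alice69@mail.com│Critical│Hank Smi


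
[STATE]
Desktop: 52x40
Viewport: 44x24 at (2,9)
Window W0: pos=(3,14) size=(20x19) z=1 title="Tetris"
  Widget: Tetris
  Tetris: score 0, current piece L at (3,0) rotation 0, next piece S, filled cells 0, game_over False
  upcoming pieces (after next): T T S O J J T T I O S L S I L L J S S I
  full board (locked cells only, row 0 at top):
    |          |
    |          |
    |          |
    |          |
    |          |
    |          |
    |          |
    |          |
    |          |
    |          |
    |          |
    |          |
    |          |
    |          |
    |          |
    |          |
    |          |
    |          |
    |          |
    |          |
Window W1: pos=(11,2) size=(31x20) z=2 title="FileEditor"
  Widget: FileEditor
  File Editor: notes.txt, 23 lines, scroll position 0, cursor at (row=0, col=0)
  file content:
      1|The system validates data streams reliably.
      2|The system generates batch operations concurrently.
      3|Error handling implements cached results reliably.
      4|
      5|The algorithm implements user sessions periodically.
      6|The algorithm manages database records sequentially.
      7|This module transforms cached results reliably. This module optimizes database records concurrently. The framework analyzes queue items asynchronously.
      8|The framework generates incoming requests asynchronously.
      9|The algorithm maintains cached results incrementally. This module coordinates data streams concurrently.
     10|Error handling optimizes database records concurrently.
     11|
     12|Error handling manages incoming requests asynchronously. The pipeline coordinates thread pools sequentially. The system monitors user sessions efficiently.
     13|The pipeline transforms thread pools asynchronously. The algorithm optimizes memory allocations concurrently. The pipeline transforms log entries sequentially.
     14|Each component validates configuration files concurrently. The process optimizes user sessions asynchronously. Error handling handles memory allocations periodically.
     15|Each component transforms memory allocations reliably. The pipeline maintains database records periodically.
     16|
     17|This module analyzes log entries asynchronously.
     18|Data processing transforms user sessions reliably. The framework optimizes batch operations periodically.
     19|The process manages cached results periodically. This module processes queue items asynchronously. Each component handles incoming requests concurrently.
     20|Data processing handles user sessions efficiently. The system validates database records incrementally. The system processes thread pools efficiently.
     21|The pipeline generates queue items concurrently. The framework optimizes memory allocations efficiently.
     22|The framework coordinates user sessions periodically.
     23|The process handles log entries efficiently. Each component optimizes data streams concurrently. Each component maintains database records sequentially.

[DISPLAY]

         ┃The algorithm implements use░┃    
         ┃The algorithm manages databa░┃    
         ┃This module transforms cache░┃    
         ┃The framework generates inco░┃    
         ┃The algorithm maintains cach░┃    
 ┏━━━━━━━┃Error handling optimizes dat░┃    
 ┃ Tetris┃                            ░┃    
 ┠───────┃Error handling manages incom░┃    
 ┃       ┃The pipeline transforms thre░┃    
 ┃       ┃Each component validates con░┃    
 ┃       ┃Each component transforms me░┃    
 ┃       ┃                            ▼┃    
 ┃       ┗━━━━━━━━━━━━━━━━━━━━━━━━━━━━━┛    
 ┃                  ┃                       
 ┃                  ┃                       
 ┃                  ┃                       
 ┃                  ┃                       
 ┃                  ┃                       
 ┃                  ┃                       
 ┃                  ┃                       
 ┃                  ┃                       
 ┃                  ┃                       
 ┃                  ┃                       
 ┗━━━━━━━━━━━━━━━━━━┛                       


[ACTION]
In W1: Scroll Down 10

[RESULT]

         ┃Error handling manages incom░┃    
         ┃The pipeline transforms thre░┃    
         ┃Each component validates con░┃    
         ┃Each component transforms me░┃    
         ┃                            ░┃    
 ┏━━━━━━━┃This module analyzes log ent░┃    
 ┃ Tetris┃Data processing transforms u░┃    
 ┠───────┃The process manages cached r░┃    
 ┃       ┃Data processing handles user░┃    
 ┃       ┃The pipeline generates queue░┃    
 ┃       ┃The framework coordinates us█┃    
 ┃       ┃The process handles log entr▼┃    
 ┃       ┗━━━━━━━━━━━━━━━━━━━━━━━━━━━━━┛    
 ┃                  ┃                       
 ┃                  ┃                       
 ┃                  ┃                       
 ┃                  ┃                       
 ┃                  ┃                       
 ┃                  ┃                       
 ┃                  ┃                       
 ┃                  ┃                       
 ┃                  ┃                       
 ┃                  ┃                       
 ┗━━━━━━━━━━━━━━━━━━┛                       


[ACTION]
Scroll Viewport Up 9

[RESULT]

                                            
                                            
         ┏━━━━━━━━━━━━━━━━━━━━━━━━━━━━━┓    
         ┃ FileEditor                  ┃    
         ┠─────────────────────────────┨    
         ┃The framework generates inco▲┃    
         ┃The algorithm maintains cach░┃    
         ┃Error handling optimizes dat░┃    
         ┃                            ░┃    
         ┃Error handling manages incom░┃    
         ┃The pipeline transforms thre░┃    
         ┃Each component validates con░┃    
         ┃Each component transforms me░┃    
         ┃                            ░┃    
 ┏━━━━━━━┃This module analyzes log ent░┃    
 ┃ Tetris┃Data processing transforms u░┃    
 ┠───────┃The process manages cached r░┃    
 ┃       ┃Data processing handles user░┃    
 ┃       ┃The pipeline generates queue░┃    
 ┃       ┃The framework coordinates us█┃    
 ┃       ┃The process handles log entr▼┃    
 ┃       ┗━━━━━━━━━━━━━━━━━━━━━━━━━━━━━┛    
 ┃                  ┃                       
 ┃                  ┃                       


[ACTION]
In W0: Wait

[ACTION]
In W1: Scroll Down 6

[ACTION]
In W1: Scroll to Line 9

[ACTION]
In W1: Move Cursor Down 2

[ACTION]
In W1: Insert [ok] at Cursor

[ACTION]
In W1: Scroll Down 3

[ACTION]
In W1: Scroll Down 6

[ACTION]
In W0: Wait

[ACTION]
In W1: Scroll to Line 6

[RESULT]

                                            
                                            
         ┏━━━━━━━━━━━━━━━━━━━━━━━━━━━━━┓    
         ┃ FileEditor                  ┃    
         ┠─────────────────────────────┨    
         ┃The algorithm manages databa▲┃    
         ┃This module transforms cache░┃    
         ┃The framework generates inco░┃    
         ┃The algorithm maintains cach░┃    
         ┃Error handling optimizes dat░┃    
         ┃                            ░┃    
         ┃Error handling manages incom░┃    
         ┃The pipeline transforms thre░┃    
         ┃Each component validates con░┃    
 ┏━━━━━━━┃Each component transforms me░┃    
 ┃ Tetris┃                            ░┃    
 ┠───────┃This module analyzes log ent█┃    
 ┃       ┃Data processing transforms u░┃    
 ┃       ┃The process manages cached r░┃    
 ┃       ┃Data processing handles user░┃    
 ┃       ┃The pipeline generates queue▼┃    
 ┃       ┗━━━━━━━━━━━━━━━━━━━━━━━━━━━━━┛    
 ┃                  ┃                       
 ┃                  ┃                       


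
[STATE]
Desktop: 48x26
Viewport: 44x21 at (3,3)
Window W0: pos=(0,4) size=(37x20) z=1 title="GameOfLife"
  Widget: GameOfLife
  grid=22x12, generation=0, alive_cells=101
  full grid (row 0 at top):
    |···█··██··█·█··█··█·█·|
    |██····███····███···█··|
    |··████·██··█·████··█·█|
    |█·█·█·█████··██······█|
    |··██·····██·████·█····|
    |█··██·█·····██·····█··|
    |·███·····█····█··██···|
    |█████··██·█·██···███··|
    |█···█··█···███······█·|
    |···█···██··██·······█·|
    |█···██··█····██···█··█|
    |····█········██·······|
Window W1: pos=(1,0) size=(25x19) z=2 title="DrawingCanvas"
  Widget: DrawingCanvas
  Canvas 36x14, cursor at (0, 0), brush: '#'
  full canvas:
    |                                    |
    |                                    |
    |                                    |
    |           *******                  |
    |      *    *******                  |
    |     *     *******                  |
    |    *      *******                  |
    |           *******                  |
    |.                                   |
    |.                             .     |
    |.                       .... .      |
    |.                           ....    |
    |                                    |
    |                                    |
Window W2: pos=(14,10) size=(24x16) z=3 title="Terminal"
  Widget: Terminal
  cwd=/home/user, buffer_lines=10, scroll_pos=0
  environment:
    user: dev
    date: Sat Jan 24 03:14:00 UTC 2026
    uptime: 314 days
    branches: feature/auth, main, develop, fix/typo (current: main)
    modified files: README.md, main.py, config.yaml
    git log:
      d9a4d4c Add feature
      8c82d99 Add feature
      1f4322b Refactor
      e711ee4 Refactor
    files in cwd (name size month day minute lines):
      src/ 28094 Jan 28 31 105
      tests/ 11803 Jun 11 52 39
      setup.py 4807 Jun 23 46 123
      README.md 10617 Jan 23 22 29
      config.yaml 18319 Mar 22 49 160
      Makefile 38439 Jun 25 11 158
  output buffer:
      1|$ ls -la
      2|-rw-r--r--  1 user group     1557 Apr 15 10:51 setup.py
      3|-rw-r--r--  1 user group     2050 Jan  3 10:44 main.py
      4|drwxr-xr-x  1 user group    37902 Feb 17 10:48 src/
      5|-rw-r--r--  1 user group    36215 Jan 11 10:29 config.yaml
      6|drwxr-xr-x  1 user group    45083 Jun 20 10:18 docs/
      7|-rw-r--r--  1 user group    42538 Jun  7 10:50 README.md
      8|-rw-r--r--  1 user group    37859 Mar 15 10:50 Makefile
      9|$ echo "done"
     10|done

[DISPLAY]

                      ┃                     
                      ┃━━━━━━━━━━┓          
                      ┃          ┃          
          *******     ┃──────────┨          
     *    *******     ┃          ┃          
    *     *******     ┃          ┃          
   *      *******     ┃          ┃          
          *┏━━━━━━━━━━━━━━━━━━━━━━┓         
           ┃ Terminal             ┃         
           ┠──────────────────────┨         
           ┃$ ls -la              ┃         
           ┃-rw-r--r--  1 user gro┃         
           ┃-rw-r--r--  1 user gro┃         
           ┃drwxr-xr-x  1 user gro┃         
           ┃-rw-r--r--  1 user gro┃         
━━━━━━━━━━━┃drwxr-xr-x  1 user gro┃         
··█········┃-rw-r--r--  1 user gro┃         
           ┃-rw-r--r--  1 user gro┃         
           ┃$ echo "done"         ┃         
           ┃done                  ┃         
━━━━━━━━━━━┃$ █                   ┃         


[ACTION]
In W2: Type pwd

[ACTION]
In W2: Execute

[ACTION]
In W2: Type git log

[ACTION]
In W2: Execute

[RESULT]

                      ┃                     
                      ┃━━━━━━━━━━┓          
                      ┃          ┃          
          *******     ┃──────────┨          
     *    *******     ┃          ┃          
    *     *******     ┃          ┃          
   *      *******     ┃          ┃          
          *┏━━━━━━━━━━━━━━━━━━━━━━┓         
           ┃ Terminal             ┃         
           ┠──────────────────────┨         
           ┃-rw-r--r--  1 user gro┃         
           ┃-rw-r--r--  1 user gro┃         
           ┃$ echo "done"         ┃         
           ┃done                  ┃         
           ┃$ pwd                 ┃         
━━━━━━━━━━━┃/home/user            ┃         
··█········┃$ git log             ┃         
           ┃d9a4d4c Add feature   ┃         
           ┃8c82d99 Add feature   ┃         
           ┃1f4322b Refactor      ┃         
━━━━━━━━━━━┃e711ee4 Refactor      ┃         
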